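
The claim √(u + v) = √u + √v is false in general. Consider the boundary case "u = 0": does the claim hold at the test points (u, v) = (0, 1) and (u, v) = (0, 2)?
At (0, 1): LHS = 1, RHS = 1 → equal
At (0, 2): LHS = √(2) ≈ 1.414, RHS = √(2) ≈ 1.414 → equal

So the claim does hold at both of these boundary points, even though it is not an identity.

Answer: Yes, holds at both test points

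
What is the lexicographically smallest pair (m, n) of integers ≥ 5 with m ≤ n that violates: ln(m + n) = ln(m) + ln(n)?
Substituting (5, 5) into the claim:
LHS = ln(5 + 5) = ln(10) ≈ 2.303
RHS = ln(5) + ln(5) = 2·ln(5) ≈ 3.219

Since LHS ≠ RHS, this pair disproves the claim, and no lexicographically smaller pair (m ≤ n, integers ≥ 5) does.

For instance (7, 9) is also a counterexample (LHS = ln(16) ≈ 2.773, RHS = ln(7) + ln(9) ≈ 4.143), but it's lexicographically larger.

Answer: (m, n) = (5, 5)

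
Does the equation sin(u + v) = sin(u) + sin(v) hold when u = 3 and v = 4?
Fails

Substituting u = 3, v = 4:

LHS = sin(3 + 4) = sin(7) ≈ 0.657
RHS = sin(3) + sin(4) ≈ -0.6157

LHS ≠ RHS, so the equation does not hold at this point.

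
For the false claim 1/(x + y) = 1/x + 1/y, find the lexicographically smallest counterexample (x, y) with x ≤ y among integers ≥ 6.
(x, y) = (6, 6)

Substituting (6, 6) into the claim:
LHS = 1/(6 + 6) = 1/12
RHS = 1/6 + 1/6 = 1/3

Since LHS ≠ RHS, this pair disproves the claim, and no lexicographically smaller pair (x ≤ y, integers ≥ 6) does.

For instance (11, 13) is also a counterexample (LHS = 1/24, RHS = 24/143), but it's lexicographically larger.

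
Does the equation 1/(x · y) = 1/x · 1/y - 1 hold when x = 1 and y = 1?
Fails

Substituting x = 1, y = 1:

LHS = 1/(1 · 1) = 1
RHS = 1/1 · 1/1 - 1 = 0

LHS ≠ RHS, so the equation does not hold at this point.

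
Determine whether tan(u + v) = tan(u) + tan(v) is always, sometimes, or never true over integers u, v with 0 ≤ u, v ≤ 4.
It holds at (u, v) = (0, 3) (both sides equal tan(3) ≈ -0.1425), but fails at (u, v) = (1, 3) (LHS = tan(4) ≈ 1.158, RHS = tan(3) + tan(1) ≈ 1.415).

Answer: Sometimes true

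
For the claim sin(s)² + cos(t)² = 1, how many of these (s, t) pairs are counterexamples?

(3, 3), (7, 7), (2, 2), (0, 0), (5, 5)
Testing each pair:
(3, 3): LHS = sin(3)² + cos(3)² = 1, RHS = 1 → satisfies claim
(7, 7): LHS = sin(7)² + cos(7)² = 1, RHS = 1 → satisfies claim
(2, 2): LHS = cos(2)² + sin(2)² = 1, RHS = 1 → satisfies claim
(0, 0): LHS = 1, RHS = 1 → satisfies claim
(5, 5): LHS = cos(5)² + sin(5)² = 1, RHS = 1 → satisfies claim

That makes 0 counterexamples.

Answer: 0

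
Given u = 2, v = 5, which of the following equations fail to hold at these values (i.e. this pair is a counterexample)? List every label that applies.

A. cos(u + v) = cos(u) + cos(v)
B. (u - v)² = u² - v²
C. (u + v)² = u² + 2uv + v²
A, B

Evaluating each claim at the given values:
A. LHS = cos(7) ≈ 0.7539, RHS = cos(2) + cos(5) ≈ -0.1325 → fails here (LHS ≠ RHS)
B. LHS = 9, RHS = -21 → fails here (LHS ≠ RHS)
C. LHS = 49, RHS = 49 → holds here (LHS = RHS)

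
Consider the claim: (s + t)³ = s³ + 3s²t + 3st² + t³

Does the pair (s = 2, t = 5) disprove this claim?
Substituting s = 2, t = 5:
LHS = (2 + 5)³ = 343
RHS = 2³ + 3·2²·5 + 3·2·5² + 5³ = 343

The sides agree, so this pair does not disprove the claim.

Answer: No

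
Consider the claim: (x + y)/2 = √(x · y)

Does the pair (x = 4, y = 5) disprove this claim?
Yes

Substituting x = 4, y = 5:
LHS = (4 + 5)/2 = 9/2
RHS = √(4 · 5) = 2·√(5) ≈ 4.472

Since LHS ≠ RHS, this pair disproves the claim.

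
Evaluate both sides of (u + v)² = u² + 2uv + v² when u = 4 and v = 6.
LHS = (4 + 6)² = 100
RHS = 4² + 2·4·6 + 6² = 100

LHS = RHS: the two sides agree.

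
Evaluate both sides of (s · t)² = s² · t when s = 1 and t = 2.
LHS = (1 · 2)² = 4
RHS = 1² · 2 = 2

LHS ≠ RHS, so the equation does not hold here.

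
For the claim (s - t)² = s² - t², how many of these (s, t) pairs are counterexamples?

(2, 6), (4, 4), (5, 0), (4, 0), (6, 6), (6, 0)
1

Testing each pair:
(2, 6): LHS = 16, RHS = -32 → counterexample
(4, 4): LHS = 0, RHS = 0 → satisfies claim
(5, 0): LHS = 25, RHS = 25 → satisfies claim
(4, 0): LHS = 16, RHS = 16 → satisfies claim
(6, 6): LHS = 0, RHS = 0 → satisfies claim
(6, 0): LHS = 36, RHS = 36 → satisfies claim

That makes 1 counterexample.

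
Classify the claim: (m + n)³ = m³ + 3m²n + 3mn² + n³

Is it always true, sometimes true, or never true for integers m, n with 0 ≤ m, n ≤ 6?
Always true

The identity holds for every pair in the range. For instance at (m, n) = (1, 4): both sides equal 125.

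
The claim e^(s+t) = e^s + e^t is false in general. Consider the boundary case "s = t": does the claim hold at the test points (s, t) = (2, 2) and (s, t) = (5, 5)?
At (2, 2): LHS = e^4 ≈ 54.6 ≠ RHS = 2·e^2 ≈ 14.78
At (5, 5): LHS = e^10 ≈ 22026.5 ≠ RHS = 2·e^5 ≈ 296.8

Answer: No, fails at both test points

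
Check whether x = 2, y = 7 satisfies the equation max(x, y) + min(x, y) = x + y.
Substituting x = 2, y = 7:

LHS = max(2, 7) + min(2, 7) = 9
RHS = 2 + 7 = 9

LHS = RHS, so the equation holds at this point.

Answer: Holds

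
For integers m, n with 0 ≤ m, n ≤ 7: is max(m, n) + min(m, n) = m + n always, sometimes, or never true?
The identity holds for every pair in the range. For instance at (m, n) = (4, 4): both sides equal 8.

Answer: Always true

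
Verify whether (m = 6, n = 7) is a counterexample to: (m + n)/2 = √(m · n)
Substituting m = 6, n = 7:
LHS = (6 + 7)/2 = 13/2
RHS = √(6 · 7) = √(42) ≈ 6.481

Since LHS ≠ RHS, this pair disproves the claim.

Answer: Yes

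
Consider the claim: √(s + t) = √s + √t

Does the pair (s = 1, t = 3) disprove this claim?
Yes

Substituting s = 1, t = 3:
LHS = √(1 + 3) = 2
RHS = √1 + √3 = 1 + √(3) ≈ 2.732

Since LHS ≠ RHS, this pair disproves the claim.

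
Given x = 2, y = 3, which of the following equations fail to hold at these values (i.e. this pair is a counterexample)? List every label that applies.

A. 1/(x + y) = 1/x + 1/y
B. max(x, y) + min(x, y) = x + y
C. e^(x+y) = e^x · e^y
Evaluating each claim at the given values:
A. LHS = 1/5, RHS = 5/6 → fails here (LHS ≠ RHS)
B. LHS = 5, RHS = 5 → holds here (LHS = RHS)
C. LHS = e^5 ≈ 148.4, RHS = e^5 ≈ 148.4 → holds here (LHS = RHS)

Answer: A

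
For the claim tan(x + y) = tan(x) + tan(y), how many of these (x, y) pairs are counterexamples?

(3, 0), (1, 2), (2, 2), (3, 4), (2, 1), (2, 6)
Testing each pair:
(3, 0): LHS = tan(3) ≈ -0.1425, RHS = tan(3) ≈ -0.1425 → satisfies claim
(1, 2): LHS = tan(3) ≈ -0.1425, RHS = tan(2) + tan(1) ≈ -0.6276 → counterexample
(2, 2): LHS = tan(4) ≈ 1.158, RHS = 2·tan(2) ≈ -4.37 → counterexample
(3, 4): LHS = tan(7) ≈ 0.8714, RHS = tan(3) + tan(4) ≈ 1.015 → counterexample
(2, 1): LHS = tan(3) ≈ -0.1425, RHS = tan(2) + tan(1) ≈ -0.6276 → counterexample
(2, 6): LHS = tan(8) ≈ -6.8, RHS = tan(2) + tan(6) ≈ -2.476 → counterexample

That makes 5 counterexamples.

Answer: 5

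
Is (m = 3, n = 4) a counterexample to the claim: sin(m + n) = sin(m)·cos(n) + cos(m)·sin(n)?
Substituting m = 3, n = 4:
LHS = sin(3 + 4) = sin(7) ≈ 0.657
RHS = sin(3)·cos(4) + cos(3)·sin(4) = sin(3)·cos(4) + sin(4)·cos(3) ≈ 0.657

The sides agree, so this pair does not disprove the claim.

Answer: No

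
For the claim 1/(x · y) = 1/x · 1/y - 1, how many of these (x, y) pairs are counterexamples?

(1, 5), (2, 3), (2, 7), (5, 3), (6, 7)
Testing each pair:
(1, 5): LHS = 1/5, RHS = -4/5 → counterexample
(2, 3): LHS = 1/6, RHS = -5/6 → counterexample
(2, 7): LHS = 1/14, RHS = -13/14 → counterexample
(5, 3): LHS = 1/15, RHS = -14/15 → counterexample
(6, 7): LHS = 1/42, RHS = -41/42 → counterexample

That makes 5 counterexamples.

Answer: 5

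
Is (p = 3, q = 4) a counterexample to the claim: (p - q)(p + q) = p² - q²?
No

Substituting p = 3, q = 4:
LHS = (3 - 4)(3 + 4) = -7
RHS = 3² - 4² = -7

The sides agree, so this pair does not disprove the claim.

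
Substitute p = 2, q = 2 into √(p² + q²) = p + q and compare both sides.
LHS = √(2² + 2²) = 2·√(2) ≈ 2.828
RHS = 2 + 2 = 4

LHS ≠ RHS (they differ by about 1.172), so the equation does not hold here.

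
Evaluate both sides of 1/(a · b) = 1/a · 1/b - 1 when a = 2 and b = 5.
LHS = 1/(2 · 5) = 1/10
RHS = 1/2 · 1/5 - 1 = -9/10

LHS ≠ RHS, so the equation does not hold here.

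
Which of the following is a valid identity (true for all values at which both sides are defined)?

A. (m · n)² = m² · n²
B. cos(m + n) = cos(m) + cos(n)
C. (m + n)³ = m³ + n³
A

A: holds — e.g. at (1, 2), both sides equal 4.
B: fails at (2, 3) — LHS = cos(5) ≈ 0.2837, RHS = cos(3) + cos(2) ≈ -1.406.
C: fails at (1, 2) — LHS = 27, RHS = 9.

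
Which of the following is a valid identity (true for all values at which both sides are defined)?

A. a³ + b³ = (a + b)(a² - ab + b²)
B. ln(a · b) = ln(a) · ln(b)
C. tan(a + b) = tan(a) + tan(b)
A: holds — e.g. at (3, 4), both sides equal 91.
B: fails at (1, 4) — LHS = ln(4) ≈ 1.386, RHS = 0.
C: fails at (2, 3) — LHS = tan(5) ≈ -3.381, RHS = tan(2) + tan(3) ≈ -2.328.

Answer: A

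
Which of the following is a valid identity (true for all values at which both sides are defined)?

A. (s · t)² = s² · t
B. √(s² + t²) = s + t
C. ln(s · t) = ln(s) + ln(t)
C

A: fails at (1, 4) — LHS = 16, RHS = 4.
B: fails at (4, 5) — LHS = √(41) ≈ 6.403, RHS = 9.
C: holds — e.g. at (1, 5), both sides equal ln(5) ≈ 1.609.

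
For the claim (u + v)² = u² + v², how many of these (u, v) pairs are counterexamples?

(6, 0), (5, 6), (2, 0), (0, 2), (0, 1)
1

Testing each pair:
(6, 0): LHS = 36, RHS = 36 → satisfies claim
(5, 6): LHS = 121, RHS = 61 → counterexample
(2, 0): LHS = 4, RHS = 4 → satisfies claim
(0, 2): LHS = 4, RHS = 4 → satisfies claim
(0, 1): LHS = 1, RHS = 1 → satisfies claim

That makes 1 counterexample.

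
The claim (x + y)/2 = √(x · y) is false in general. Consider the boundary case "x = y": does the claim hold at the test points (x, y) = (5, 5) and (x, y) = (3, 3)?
At (5, 5): LHS = 5, RHS = 5 → equal
At (3, 3): LHS = 3, RHS = 3 → equal

So the claim does hold at both of these boundary points, even though it is not an identity.

Answer: Yes, holds at both test points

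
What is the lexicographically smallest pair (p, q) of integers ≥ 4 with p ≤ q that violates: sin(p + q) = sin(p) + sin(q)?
Substituting (4, 4) into the claim:
LHS = sin(4 + 4) = sin(8) ≈ 0.9894
RHS = sin(4) + sin(4) = 2·sin(4) ≈ -1.514

Since LHS ≠ RHS, this pair disproves the claim, and no lexicographically smaller pair (p ≤ q, integers ≥ 4) does.

For instance (9, 9) is also a counterexample (LHS = sin(18) ≈ -0.751, RHS = 2·sin(9) ≈ 0.8242), but it's lexicographically larger.

Answer: (p, q) = (4, 4)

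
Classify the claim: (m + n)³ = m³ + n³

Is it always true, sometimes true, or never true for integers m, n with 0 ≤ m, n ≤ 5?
It holds at (m, n) = (1, 0) (both sides equal 1), but fails at (m, n) = (1, 1) (LHS = 8, RHS = 2).

Answer: Sometimes true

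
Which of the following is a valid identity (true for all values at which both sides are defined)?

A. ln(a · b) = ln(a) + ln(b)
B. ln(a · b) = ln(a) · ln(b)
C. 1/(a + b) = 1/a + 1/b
A: holds — e.g. at (2, 2), both sides equal ln(4) ≈ 1.386.
B: fails at (2, 4) — LHS = ln(8) ≈ 2.079, RHS = ln(2)·ln(4) ≈ 0.9609.
C: fails at (4, 4) — LHS = 1/8, RHS = 1/2.

Answer: A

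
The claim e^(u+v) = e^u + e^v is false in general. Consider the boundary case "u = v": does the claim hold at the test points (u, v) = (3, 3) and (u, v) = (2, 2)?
At (3, 3): LHS = e^6 ≈ 403.4 ≠ RHS = 2·e^3 ≈ 40.17
At (2, 2): LHS = e^4 ≈ 54.6 ≠ RHS = 2·e^2 ≈ 14.78

Answer: No, fails at both test points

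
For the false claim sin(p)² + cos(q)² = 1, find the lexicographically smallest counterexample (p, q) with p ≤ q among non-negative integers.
(p, q) = (0, 1)

At (0, 0): both sides equal 1, so it holds there.

Substituting (0, 1) into the claim:
LHS = sin(0)² + cos(1)² = cos(1)² ≈ 0.2919
RHS = 1

Since LHS ≠ RHS, this pair disproves the claim, and no lexicographically smaller pair (p ≤ q, non-negative integers) does.

For instance (2, 4) is also a counterexample (LHS = cos(4)² + sin(2)² ≈ 1.254, RHS = 1), but it's lexicographically larger.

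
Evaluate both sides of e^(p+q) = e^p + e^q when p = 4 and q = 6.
LHS = e^(4+6) = e^10 ≈ 22026.5
RHS = e^4 + e^6 ≈ 458

LHS ≠ RHS (they differ by about 21568.4), so the equation does not hold here.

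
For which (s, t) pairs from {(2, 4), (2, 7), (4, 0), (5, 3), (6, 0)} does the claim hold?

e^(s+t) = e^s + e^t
None

Testing each pair:
(2, 4): LHS = e^6 ≈ 403.4, RHS = e^2 + e^4 ≈ 61.99 → fails
(2, 7): LHS = e^9 ≈ 8103, RHS = e^2 + e^7 ≈ 1104 → fails
(4, 0): LHS = e^4 ≈ 54.6, RHS = 1 + e^4 ≈ 55.6 → fails
(5, 3): LHS = e^8 ≈ 2981, RHS = e^3 + e^5 ≈ 168.5 → fails
(6, 0): LHS = e^6 ≈ 403.4, RHS = 1 + e^6 ≈ 404.4 → fails

No pair satisfies the claim.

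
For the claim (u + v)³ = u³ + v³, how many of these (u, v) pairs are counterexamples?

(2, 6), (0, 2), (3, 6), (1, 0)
Testing each pair:
(2, 6): LHS = 512, RHS = 224 → counterexample
(0, 2): LHS = 8, RHS = 8 → satisfies claim
(3, 6): LHS = 729, RHS = 243 → counterexample
(1, 0): LHS = 1, RHS = 1 → satisfies claim

That makes 2 counterexamples.

Answer: 2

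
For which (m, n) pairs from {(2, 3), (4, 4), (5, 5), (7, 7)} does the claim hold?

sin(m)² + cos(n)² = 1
Testing each pair:
(2, 3): LHS = sin(2)² + cos(3)² ≈ 1.807, RHS = 1 → fails
(4, 4): LHS = cos(4)² + sin(4)² = 1, RHS = 1 → holds
(5, 5): LHS = cos(5)² + sin(5)² = 1, RHS = 1 → holds
(7, 7): LHS = sin(7)² + cos(7)² = 1, RHS = 1 → holds

3 of 4 pairs satisfy the claim.

Answer: (4, 4), (5, 5), (7, 7)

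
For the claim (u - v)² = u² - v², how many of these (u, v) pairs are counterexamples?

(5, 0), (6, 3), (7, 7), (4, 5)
2

Testing each pair:
(5, 0): LHS = 25, RHS = 25 → satisfies claim
(6, 3): LHS = 9, RHS = 27 → counterexample
(7, 7): LHS = 0, RHS = 0 → satisfies claim
(4, 5): LHS = 1, RHS = -9 → counterexample

That makes 2 counterexamples.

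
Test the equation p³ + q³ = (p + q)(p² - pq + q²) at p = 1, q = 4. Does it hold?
Holds

Substituting p = 1, q = 4:

LHS = 1³ + 4³ = 65
RHS = (1 + 4)(1² - 1·4 + 4²) = 65

LHS = RHS, so the equation holds at this point.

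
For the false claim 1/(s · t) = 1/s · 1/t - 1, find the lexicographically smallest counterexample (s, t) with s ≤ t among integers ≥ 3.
(s, t) = (3, 3)

Substituting (3, 3) into the claim:
LHS = 1/(3 · 3) = 1/9
RHS = 1/3 · 1/3 - 1 = -8/9

Since LHS ≠ RHS, this pair disproves the claim, and no lexicographically smaller pair (s ≤ t, integers ≥ 3) does.

For instance (5, 7) is also a counterexample (LHS = 1/35, RHS = -34/35), but it's lexicographically larger.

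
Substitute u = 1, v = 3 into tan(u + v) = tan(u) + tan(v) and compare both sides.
LHS = tan(1 + 3) = tan(4) ≈ 1.158
RHS = tan(1) + tan(3) ≈ 1.415

LHS ≠ RHS (they differ by about 0.257), so the equation does not hold here.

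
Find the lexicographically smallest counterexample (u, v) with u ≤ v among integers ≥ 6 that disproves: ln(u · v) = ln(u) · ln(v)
(u, v) = (6, 6)

Substituting (6, 6) into the claim:
LHS = ln(6 · 6) = ln(36) ≈ 3.584
RHS = ln(6) · ln(6) = ln(6)² ≈ 3.21

Since LHS ≠ RHS, this pair disproves the claim, and no lexicographically smaller pair (u ≤ v, integers ≥ 6) does.

For instance (8, 13) is also a counterexample (LHS = ln(104) ≈ 4.644, RHS = ln(8)·ln(13) ≈ 5.334), but it's lexicographically larger.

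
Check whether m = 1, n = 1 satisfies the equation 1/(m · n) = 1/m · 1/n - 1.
Fails

Substituting m = 1, n = 1:

LHS = 1/(1 · 1) = 1
RHS = 1/1 · 1/1 - 1 = 0

LHS ≠ RHS, so the equation does not hold at this point.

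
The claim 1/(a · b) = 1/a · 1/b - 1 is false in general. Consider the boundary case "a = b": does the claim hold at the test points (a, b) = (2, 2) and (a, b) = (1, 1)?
At (2, 2): LHS = 1/4 ≠ RHS = -3/4
At (1, 1): LHS = 1 ≠ RHS = 0

Answer: No, fails at both test points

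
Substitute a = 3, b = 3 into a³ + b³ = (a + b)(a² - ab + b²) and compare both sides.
LHS = 3³ + 3³ = 54
RHS = (3 + 3)(3² - 3·3 + 3²) = 54

LHS = RHS: the two sides agree.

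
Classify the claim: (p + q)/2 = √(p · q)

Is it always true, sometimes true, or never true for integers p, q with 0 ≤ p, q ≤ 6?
It holds at (p, q) = (5, 5) (both sides equal 5), but fails at (p, q) = (2, 1) (LHS = 3/2, RHS = √(2) ≈ 1.414).

Answer: Sometimes true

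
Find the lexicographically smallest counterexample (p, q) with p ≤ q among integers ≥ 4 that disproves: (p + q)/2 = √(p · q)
Substituting (4, 5) into the claim:
LHS = (4 + 5)/2 = 9/2
RHS = √(4 · 5) = 2·√(5) ≈ 4.472

Since LHS ≠ RHS, this pair disproves the claim, and no lexicographically smaller pair (p ≤ q, integers ≥ 4) does.

For instance (4, 9) is also a counterexample (LHS = 13/2, RHS = 6), but it's lexicographically larger.

Answer: (p, q) = (4, 5)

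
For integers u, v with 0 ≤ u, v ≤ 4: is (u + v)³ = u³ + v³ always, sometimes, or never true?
It holds at (u, v) = (3, 0) (both sides equal 27), but fails at (u, v) = (1, 1) (LHS = 8, RHS = 2).

Answer: Sometimes true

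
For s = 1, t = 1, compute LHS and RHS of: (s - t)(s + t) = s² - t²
LHS = (1 - 1)(1 + 1) = 0
RHS = 1² - 1² = 0

LHS = RHS: the two sides agree.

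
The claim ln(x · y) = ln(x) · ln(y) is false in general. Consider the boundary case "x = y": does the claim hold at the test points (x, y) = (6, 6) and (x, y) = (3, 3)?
At (6, 6): LHS = ln(36) ≈ 3.584 ≠ RHS = ln(6)² ≈ 3.21
At (3, 3): LHS = ln(9) ≈ 2.197 ≠ RHS = ln(3)² ≈ 1.207

Answer: No, fails at both test points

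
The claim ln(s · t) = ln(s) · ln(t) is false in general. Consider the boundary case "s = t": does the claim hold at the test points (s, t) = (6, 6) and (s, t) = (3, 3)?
At (6, 6): LHS = ln(36) ≈ 3.584 ≠ RHS = ln(6)² ≈ 3.21
At (3, 3): LHS = ln(9) ≈ 2.197 ≠ RHS = ln(3)² ≈ 1.207

Answer: No, fails at both test points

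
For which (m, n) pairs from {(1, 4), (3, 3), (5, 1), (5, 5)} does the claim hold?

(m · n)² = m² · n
Testing each pair:
(1, 4): LHS = 16, RHS = 4 → fails
(3, 3): LHS = 81, RHS = 27 → fails
(5, 1): LHS = 25, RHS = 25 → holds
(5, 5): LHS = 625, RHS = 125 → fails

1 of 4 pairs satisfies the claim.

Answer: (5, 1)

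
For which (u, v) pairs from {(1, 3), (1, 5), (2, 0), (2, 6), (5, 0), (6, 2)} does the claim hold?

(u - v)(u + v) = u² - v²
Testing each pair:
(1, 3): LHS = -8, RHS = -8 → holds
(1, 5): LHS = -24, RHS = -24 → holds
(2, 0): LHS = 4, RHS = 4 → holds
(2, 6): LHS = -32, RHS = -32 → holds
(5, 0): LHS = 25, RHS = 25 → holds
(6, 2): LHS = 32, RHS = 32 → holds

Every pair satisfies the claim.

Answer: All pairs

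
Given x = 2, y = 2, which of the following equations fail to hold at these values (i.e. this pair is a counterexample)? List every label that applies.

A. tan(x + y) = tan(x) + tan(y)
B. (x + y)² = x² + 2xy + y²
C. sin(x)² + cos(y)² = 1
Evaluating each claim at the given values:
A. LHS = tan(4) ≈ 1.158, RHS = 2·tan(2) ≈ -4.37 → fails here (LHS ≠ RHS)
B. LHS = 16, RHS = 16 → holds here (LHS = RHS)
C. LHS = cos(2)² + sin(2)² = 1, RHS = 1 → holds here (LHS = RHS)

Answer: A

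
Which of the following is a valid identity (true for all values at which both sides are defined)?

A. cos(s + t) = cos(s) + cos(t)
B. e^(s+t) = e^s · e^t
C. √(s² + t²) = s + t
A: fails at (1, 5) — LHS = cos(6) ≈ 0.9602, RHS = cos(5) + cos(1) ≈ 0.824.
B: holds — e.g. at (0, 1), both sides equal e ≈ 2.718.
C: fails at (3, 7) — LHS = √(58) ≈ 7.616, RHS = 10.

Answer: B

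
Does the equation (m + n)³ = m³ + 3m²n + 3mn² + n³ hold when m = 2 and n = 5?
Substituting m = 2, n = 5:

LHS = (2 + 5)³ = 343
RHS = 2³ + 3·2²·5 + 3·2·5² + 5³ = 343

LHS = RHS, so the equation holds at this point.

Answer: Holds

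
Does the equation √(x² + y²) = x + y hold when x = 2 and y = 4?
Substituting x = 2, y = 4:

LHS = √(2² + 4²) = 2·√(5) ≈ 4.472
RHS = 2 + 4 = 6

LHS ≠ RHS, so the equation does not hold at this point.

Answer: Fails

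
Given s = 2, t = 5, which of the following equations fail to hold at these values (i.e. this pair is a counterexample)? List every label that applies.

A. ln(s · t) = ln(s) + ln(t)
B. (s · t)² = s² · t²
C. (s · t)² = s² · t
Evaluating each claim at the given values:
A. LHS = ln(10) ≈ 2.303, RHS = ln(2) + ln(5) ≈ 2.303 → holds here (LHS = RHS)
B. LHS = 100, RHS = 100 → holds here (LHS = RHS)
C. LHS = 100, RHS = 20 → fails here (LHS ≠ RHS)

Answer: C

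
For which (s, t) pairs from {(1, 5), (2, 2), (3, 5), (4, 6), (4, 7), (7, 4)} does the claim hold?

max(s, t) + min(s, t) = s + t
All pairs

Testing each pair:
(1, 5): LHS = 6, RHS = 6 → holds
(2, 2): LHS = 4, RHS = 4 → holds
(3, 5): LHS = 8, RHS = 8 → holds
(4, 6): LHS = 10, RHS = 10 → holds
(4, 7): LHS = 11, RHS = 11 → holds
(7, 4): LHS = 11, RHS = 11 → holds

Every pair satisfies the claim.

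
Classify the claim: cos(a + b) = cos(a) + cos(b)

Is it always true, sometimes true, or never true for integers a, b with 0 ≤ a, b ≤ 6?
The claim fails for every pair in the range. For instance at (a, b) = (5, 5): LHS = cos(10) ≈ -0.8391, RHS = 2·cos(5) ≈ 0.5673.

Answer: Never true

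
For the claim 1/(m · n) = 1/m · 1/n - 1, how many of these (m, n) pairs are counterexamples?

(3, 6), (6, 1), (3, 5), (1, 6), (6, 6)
5

Testing each pair:
(3, 6): LHS = 1/18, RHS = -17/18 → counterexample
(6, 1): LHS = 1/6, RHS = -5/6 → counterexample
(3, 5): LHS = 1/15, RHS = -14/15 → counterexample
(1, 6): LHS = 1/6, RHS = -5/6 → counterexample
(6, 6): LHS = 1/36, RHS = -35/36 → counterexample

That makes 5 counterexamples.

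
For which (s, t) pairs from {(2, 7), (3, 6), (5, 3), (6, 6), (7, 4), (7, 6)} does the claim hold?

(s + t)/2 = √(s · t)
Testing each pair:
(2, 7): LHS = 9/2, RHS = √(14) ≈ 3.742 → fails
(3, 6): LHS = 9/2, RHS = 3·√(2) ≈ 4.243 → fails
(5, 3): LHS = 4, RHS = √(15) ≈ 3.873 → fails
(6, 6): LHS = 6, RHS = 6 → holds
(7, 4): LHS = 11/2, RHS = 2·√(7) ≈ 5.292 → fails
(7, 6): LHS = 13/2, RHS = √(42) ≈ 6.481 → fails

1 of 6 pairs satisfies the claim.

Answer: (6, 6)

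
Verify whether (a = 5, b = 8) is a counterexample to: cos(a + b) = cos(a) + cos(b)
Yes

Substituting a = 5, b = 8:
LHS = cos(5 + 8) = cos(13) ≈ 0.9074
RHS = cos(5) + cos(8) ≈ 0.1382

Since LHS ≠ RHS, this pair disproves the claim.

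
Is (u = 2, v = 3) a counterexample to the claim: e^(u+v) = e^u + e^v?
Substituting u = 2, v = 3:
LHS = e^(2+3) = e^5 ≈ 148.4
RHS = e^2 + e^3 ≈ 27.47

Since LHS ≠ RHS, this pair disproves the claim.

Answer: Yes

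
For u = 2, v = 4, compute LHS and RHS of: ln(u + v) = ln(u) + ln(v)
LHS = ln(2 + 4) = ln(6) ≈ 1.792
RHS = ln(2) + ln(4) ≈ 2.079

LHS ≠ RHS (they differ by about 0.2877), so the equation does not hold here.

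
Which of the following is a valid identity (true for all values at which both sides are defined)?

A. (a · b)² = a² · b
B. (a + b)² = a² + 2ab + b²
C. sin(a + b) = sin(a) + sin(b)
B

A: fails at (2, 4) — LHS = 64, RHS = 16.
B: holds — e.g. at (3, 7), both sides equal 100.
C: fails at (2, 7) — LHS = sin(9) ≈ 0.4121, RHS = sin(7) + sin(2) ≈ 1.566.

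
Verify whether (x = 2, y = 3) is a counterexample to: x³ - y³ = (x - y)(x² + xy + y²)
Substituting x = 2, y = 3:
LHS = 2³ - 3³ = -19
RHS = (2 - 3)(2² + 2·3 + 3²) = -19

The sides agree, so this pair does not disprove the claim.

Answer: No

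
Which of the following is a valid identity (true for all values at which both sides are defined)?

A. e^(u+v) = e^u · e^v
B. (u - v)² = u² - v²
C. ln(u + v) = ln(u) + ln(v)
A: holds — e.g. at (2, 2), both sides equal e^4 ≈ 54.6.
B: fails at (1, 2) — LHS = 1, RHS = -3.
C: fails at (3, 7) — LHS = ln(10) ≈ 2.303, RHS = ln(3) + ln(7) ≈ 3.045.

Answer: A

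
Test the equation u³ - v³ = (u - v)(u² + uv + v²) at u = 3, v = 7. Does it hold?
Substituting u = 3, v = 7:

LHS = 3³ - 7³ = -316
RHS = (3 - 7)(3² + 3·7 + 7²) = -316

LHS = RHS, so the equation holds at this point.

Answer: Holds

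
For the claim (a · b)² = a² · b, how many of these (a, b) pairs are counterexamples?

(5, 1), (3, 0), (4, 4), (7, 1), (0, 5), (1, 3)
2

Testing each pair:
(5, 1): LHS = 25, RHS = 25 → satisfies claim
(3, 0): LHS = 0, RHS = 0 → satisfies claim
(4, 4): LHS = 256, RHS = 64 → counterexample
(7, 1): LHS = 49, RHS = 49 → satisfies claim
(0, 5): LHS = 0, RHS = 0 → satisfies claim
(1, 3): LHS = 9, RHS = 3 → counterexample

That makes 2 counterexamples.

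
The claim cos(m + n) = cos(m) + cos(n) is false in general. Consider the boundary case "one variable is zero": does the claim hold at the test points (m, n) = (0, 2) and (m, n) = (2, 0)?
At (0, 2): LHS = cos(2) ≈ -0.4161 ≠ RHS = cos(2) + 1 ≈ 0.5839
At (2, 0): LHS = cos(2) ≈ -0.4161 ≠ RHS = cos(2) + 1 ≈ 0.5839

Answer: No, fails at both test points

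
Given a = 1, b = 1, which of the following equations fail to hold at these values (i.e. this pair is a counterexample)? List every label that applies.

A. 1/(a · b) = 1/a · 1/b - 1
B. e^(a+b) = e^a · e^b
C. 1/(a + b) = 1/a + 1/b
Evaluating each claim at the given values:
A. LHS = 1, RHS = 0 → fails here (LHS ≠ RHS)
B. LHS = e^2 ≈ 7.389, RHS = e^2 ≈ 7.389 → holds here (LHS = RHS)
C. LHS = 1/2, RHS = 2 → fails here (LHS ≠ RHS)

Answer: A, C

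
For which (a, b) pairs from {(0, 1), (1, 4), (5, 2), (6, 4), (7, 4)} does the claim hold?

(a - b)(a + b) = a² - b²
Testing each pair:
(0, 1): LHS = -1, RHS = -1 → holds
(1, 4): LHS = -15, RHS = -15 → holds
(5, 2): LHS = 21, RHS = 21 → holds
(6, 4): LHS = 20, RHS = 20 → holds
(7, 4): LHS = 33, RHS = 33 → holds

Every pair satisfies the claim.

Answer: All pairs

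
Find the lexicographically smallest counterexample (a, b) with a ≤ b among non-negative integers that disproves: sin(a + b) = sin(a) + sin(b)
At (0, 4): both sides equal sin(4) ≈ -0.7568, so it holds there.
At (0, 5): both sides equal sin(5) ≈ -0.9589, so it holds there.

Substituting (1, 1) into the claim:
LHS = sin(1 + 1) = sin(2) ≈ 0.9093
RHS = sin(1) + sin(1) = 2·sin(1) ≈ 1.683

Since LHS ≠ RHS, this pair disproves the claim, and no lexicographically smaller pair (a ≤ b, non-negative integers) does.

For instance (3, 3) is also a counterexample (LHS = sin(6) ≈ -0.2794, RHS = 2·sin(3) ≈ 0.2822), but it's lexicographically larger.

Answer: (a, b) = (1, 1)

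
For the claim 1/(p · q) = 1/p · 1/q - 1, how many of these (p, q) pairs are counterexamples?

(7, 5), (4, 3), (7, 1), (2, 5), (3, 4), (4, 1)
Testing each pair:
(7, 5): LHS = 1/35, RHS = -34/35 → counterexample
(4, 3): LHS = 1/12, RHS = -11/12 → counterexample
(7, 1): LHS = 1/7, RHS = -6/7 → counterexample
(2, 5): LHS = 1/10, RHS = -9/10 → counterexample
(3, 4): LHS = 1/12, RHS = -11/12 → counterexample
(4, 1): LHS = 1/4, RHS = -3/4 → counterexample

That makes 6 counterexamples.

Answer: 6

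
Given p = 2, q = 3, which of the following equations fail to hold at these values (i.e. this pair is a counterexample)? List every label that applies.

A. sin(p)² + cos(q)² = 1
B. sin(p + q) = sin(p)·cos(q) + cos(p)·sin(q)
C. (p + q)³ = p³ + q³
Evaluating each claim at the given values:
A. LHS = sin(2)² + cos(3)² ≈ 1.807, RHS = 1 → fails here (LHS ≠ RHS)
B. LHS = sin(5) ≈ -0.9589, RHS = sin(2)·cos(3) + sin(3)·cos(2) ≈ -0.9589 → holds here (LHS = RHS)
C. LHS = 125, RHS = 35 → fails here (LHS ≠ RHS)

Answer: A, C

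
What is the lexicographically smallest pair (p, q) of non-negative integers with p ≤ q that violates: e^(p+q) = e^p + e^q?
Substituting (0, 0) into the claim:
LHS = e^(0+0) = 1
RHS = e^0 + e^0 = 2

Since LHS ≠ RHS, this pair disproves the claim, and no lexicographically smaller pair (p ≤ q, non-negative integers) does.

For instance (3, 6) is also a counterexample (LHS = e^9 ≈ 8103, RHS = e^3 + e^6 ≈ 423.5), but it's lexicographically larger.

Answer: (p, q) = (0, 0)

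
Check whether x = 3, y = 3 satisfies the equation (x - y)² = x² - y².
Substituting x = 3, y = 3:

LHS = (3 - 3)² = 0
RHS = 3² - 3² = 0

LHS = RHS, so the equation holds at this point.

Answer: Holds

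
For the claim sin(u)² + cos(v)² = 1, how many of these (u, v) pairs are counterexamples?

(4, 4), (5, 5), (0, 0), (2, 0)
Testing each pair:
(4, 4): LHS = cos(4)² + sin(4)² = 1, RHS = 1 → satisfies claim
(5, 5): LHS = cos(5)² + sin(5)² = 1, RHS = 1 → satisfies claim
(0, 0): LHS = 1, RHS = 1 → satisfies claim
(2, 0): LHS = sin(2)² + 1 ≈ 1.827, RHS = 1 → counterexample

That makes 1 counterexample.

Answer: 1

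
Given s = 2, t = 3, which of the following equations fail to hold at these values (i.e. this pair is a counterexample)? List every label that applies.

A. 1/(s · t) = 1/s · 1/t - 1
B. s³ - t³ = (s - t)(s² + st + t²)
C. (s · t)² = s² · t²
Evaluating each claim at the given values:
A. LHS = 1/6, RHS = -5/6 → fails here (LHS ≠ RHS)
B. LHS = -19, RHS = -19 → holds here (LHS = RHS)
C. LHS = 36, RHS = 36 → holds here (LHS = RHS)

Answer: A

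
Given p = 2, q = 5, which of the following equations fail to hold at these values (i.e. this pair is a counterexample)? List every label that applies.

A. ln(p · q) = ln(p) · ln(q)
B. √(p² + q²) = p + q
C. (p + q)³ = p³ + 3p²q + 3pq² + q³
Evaluating each claim at the given values:
A. LHS = ln(10) ≈ 2.303, RHS = ln(2)·ln(5) ≈ 1.116 → fails here (LHS ≠ RHS)
B. LHS = √(29) ≈ 5.385, RHS = 7 → fails here (LHS ≠ RHS)
C. LHS = 343, RHS = 343 → holds here (LHS = RHS)

Answer: A, B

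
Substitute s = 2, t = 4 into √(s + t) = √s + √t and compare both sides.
LHS = √(2 + 4) = √(6) ≈ 2.449
RHS = √2 + √4 = √(2) + 2 ≈ 3.414

LHS ≠ RHS (they differ by about 0.9647), so the equation does not hold here.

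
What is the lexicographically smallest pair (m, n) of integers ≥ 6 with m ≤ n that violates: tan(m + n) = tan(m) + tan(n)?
(m, n) = (6, 6)

Substituting (6, 6) into the claim:
LHS = tan(6 + 6) = tan(12) ≈ -0.6359
RHS = tan(6) + tan(6) = 2·tan(6) ≈ -0.582

Since LHS ≠ RHS, this pair disproves the claim, and no lexicographically smaller pair (m ≤ n, integers ≥ 6) does.

For instance (9, 9) is also a counterexample (LHS = tan(18) ≈ -1.137, RHS = 2·tan(9) ≈ -0.9046), but it's lexicographically larger.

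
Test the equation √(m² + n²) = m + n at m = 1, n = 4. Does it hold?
Substituting m = 1, n = 4:

LHS = √(1² + 4²) = √(17) ≈ 4.123
RHS = 1 + 4 = 5

LHS ≠ RHS, so the equation does not hold at this point.

Answer: Fails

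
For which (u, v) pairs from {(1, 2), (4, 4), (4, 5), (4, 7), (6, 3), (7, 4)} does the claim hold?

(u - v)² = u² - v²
(4, 4)

Testing each pair:
(1, 2): LHS = 1, RHS = -3 → fails
(4, 4): LHS = 0, RHS = 0 → holds
(4, 5): LHS = 1, RHS = -9 → fails
(4, 7): LHS = 9, RHS = -33 → fails
(6, 3): LHS = 9, RHS = 27 → fails
(7, 4): LHS = 9, RHS = 33 → fails

1 of 6 pairs satisfies the claim.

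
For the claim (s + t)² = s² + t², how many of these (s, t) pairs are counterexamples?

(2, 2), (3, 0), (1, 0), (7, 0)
1

Testing each pair:
(2, 2): LHS = 16, RHS = 8 → counterexample
(3, 0): LHS = 9, RHS = 9 → satisfies claim
(1, 0): LHS = 1, RHS = 1 → satisfies claim
(7, 0): LHS = 49, RHS = 49 → satisfies claim

That makes 1 counterexample.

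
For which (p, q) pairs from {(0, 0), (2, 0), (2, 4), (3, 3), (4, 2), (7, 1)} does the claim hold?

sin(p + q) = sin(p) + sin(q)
(0, 0), (2, 0)

Testing each pair:
(0, 0): LHS = 0, RHS = 0 → holds
(2, 0): LHS = sin(2) ≈ 0.9093, RHS = sin(2) ≈ 0.9093 → holds
(2, 4): LHS = sin(6) ≈ -0.2794, RHS = sin(4) + sin(2) ≈ 0.1525 → fails
(3, 3): LHS = sin(6) ≈ -0.2794, RHS = 2·sin(3) ≈ 0.2822 → fails
(4, 2): LHS = sin(6) ≈ -0.2794, RHS = sin(4) + sin(2) ≈ 0.1525 → fails
(7, 1): LHS = sin(8) ≈ 0.9894, RHS = sin(7) + sin(1) ≈ 1.498 → fails

2 of 6 pairs satisfy the claim.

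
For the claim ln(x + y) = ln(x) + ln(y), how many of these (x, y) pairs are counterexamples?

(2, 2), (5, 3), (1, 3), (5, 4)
3

Testing each pair:
(2, 2): LHS = ln(4) ≈ 1.386, RHS = 2·ln(2) ≈ 1.386 → satisfies claim
(5, 3): LHS = ln(8) ≈ 2.079, RHS = ln(3) + ln(5) ≈ 2.708 → counterexample
(1, 3): LHS = ln(4) ≈ 1.386, RHS = ln(3) ≈ 1.099 → counterexample
(5, 4): LHS = ln(9) ≈ 2.197, RHS = ln(4) + ln(5) ≈ 2.996 → counterexample

That makes 3 counterexamples.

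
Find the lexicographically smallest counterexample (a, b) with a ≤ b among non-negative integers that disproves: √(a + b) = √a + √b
(a, b) = (1, 1)

At (0, 1): both sides equal 1, so it holds there.
At (0, 5): both sides equal √(5) ≈ 2.236, so it holds there.

Substituting (1, 1) into the claim:
LHS = √(1 + 1) = √(2) ≈ 1.414
RHS = √1 + √1 = 2

Since LHS ≠ RHS, this pair disproves the claim, and no lexicographically smaller pair (a ≤ b, non-negative integers) does.

For instance (2, 3) is also a counterexample (LHS = √(5) ≈ 2.236, RHS = √(2) + √(3) ≈ 3.146), but it's lexicographically larger.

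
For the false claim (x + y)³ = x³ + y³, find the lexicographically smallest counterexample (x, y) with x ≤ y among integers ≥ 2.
(x, y) = (2, 2)

Substituting (2, 2) into the claim:
LHS = (2 + 2)³ = 64
RHS = 2³ + 2³ = 16

Since LHS ≠ RHS, this pair disproves the claim, and no lexicographically smaller pair (x ≤ y, integers ≥ 2) does.

For instance (4, 9) is also a counterexample (LHS = 2197, RHS = 793), but it's lexicographically larger.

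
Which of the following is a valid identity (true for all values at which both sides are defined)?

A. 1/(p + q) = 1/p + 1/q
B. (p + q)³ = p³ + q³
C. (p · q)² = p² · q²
A: fails at (2, 3) — LHS = 1/5, RHS = 5/6.
B: fails at (2, 3) — LHS = 125, RHS = 35.
C: holds — e.g. at (4, 6), both sides equal 576.

Answer: C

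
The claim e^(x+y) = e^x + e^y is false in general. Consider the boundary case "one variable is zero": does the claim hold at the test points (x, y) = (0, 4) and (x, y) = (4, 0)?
No, fails at both test points

At (0, 4): LHS = e^4 ≈ 54.6 ≠ RHS = 1 + e^4 ≈ 55.6
At (4, 0): LHS = e^4 ≈ 54.6 ≠ RHS = 1 + e^4 ≈ 55.6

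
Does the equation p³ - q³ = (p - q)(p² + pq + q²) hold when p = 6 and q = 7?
Substituting p = 6, q = 7:

LHS = 6³ - 7³ = -127
RHS = (6 - 7)(6² + 6·7 + 7²) = -127

LHS = RHS, so the equation holds at this point.

Answer: Holds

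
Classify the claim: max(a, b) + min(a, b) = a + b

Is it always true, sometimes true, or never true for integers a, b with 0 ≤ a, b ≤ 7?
The identity holds for every pair in the range. For instance at (a, b) = (3, 0): both sides equal 3.

Answer: Always true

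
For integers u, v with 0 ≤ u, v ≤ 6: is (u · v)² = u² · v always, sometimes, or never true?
Sometimes true

It holds at (u, v) = (4, 0) (both sides equal 0), but fails at (u, v) = (4, 5) (LHS = 400, RHS = 80).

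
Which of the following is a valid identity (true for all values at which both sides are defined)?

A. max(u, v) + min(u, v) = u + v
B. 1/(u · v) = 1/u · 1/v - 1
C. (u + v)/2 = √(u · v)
A: holds — e.g. at (3, 3), both sides equal 6.
B: fails at (4, 5) — LHS = 1/20, RHS = -19/20.
C: fails at (2, 7) — LHS = 9/2, RHS = √(14) ≈ 3.742.

Answer: A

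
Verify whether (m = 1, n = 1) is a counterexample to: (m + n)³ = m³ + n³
Substituting m = 1, n = 1:
LHS = (1 + 1)³ = 8
RHS = 1³ + 1³ = 2

Since LHS ≠ RHS, this pair disproves the claim.

Answer: Yes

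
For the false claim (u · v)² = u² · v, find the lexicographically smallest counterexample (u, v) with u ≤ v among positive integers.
Substituting (1, 2) into the claim:
LHS = (1 · 2)² = 4
RHS = 1² · 2 = 2

Since LHS ≠ RHS, this pair disproves the claim, and no lexicographically smaller pair (u ≤ v, positive integers) does.

For instance (1, 5) is also a counterexample (LHS = 25, RHS = 5), but it's lexicographically larger.

Answer: (u, v) = (1, 2)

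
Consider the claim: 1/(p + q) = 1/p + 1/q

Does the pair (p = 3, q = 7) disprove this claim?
Substituting p = 3, q = 7:
LHS = 1/(3 + 7) = 1/10
RHS = 1/3 + 1/7 = 10/21

Since LHS ≠ RHS, this pair disproves the claim.

Answer: Yes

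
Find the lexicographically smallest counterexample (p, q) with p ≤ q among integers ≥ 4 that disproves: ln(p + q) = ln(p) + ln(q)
Substituting (4, 4) into the claim:
LHS = ln(4 + 4) = ln(8) ≈ 2.079
RHS = ln(4) + ln(4) = 2·ln(4) ≈ 2.773

Since LHS ≠ RHS, this pair disproves the claim, and no lexicographically smaller pair (p ≤ q, integers ≥ 4) does.

For instance (5, 5) is also a counterexample (LHS = ln(10) ≈ 2.303, RHS = 2·ln(5) ≈ 3.219), but it's lexicographically larger.

Answer: (p, q) = (4, 4)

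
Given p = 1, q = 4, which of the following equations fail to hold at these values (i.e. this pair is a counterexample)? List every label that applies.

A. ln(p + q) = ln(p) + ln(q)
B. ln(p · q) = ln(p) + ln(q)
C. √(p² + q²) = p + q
Evaluating each claim at the given values:
A. LHS = ln(5) ≈ 1.609, RHS = ln(4) ≈ 1.386 → fails here (LHS ≠ RHS)
B. LHS = ln(4) ≈ 1.386, RHS = ln(4) ≈ 1.386 → holds here (LHS = RHS)
C. LHS = √(17) ≈ 4.123, RHS = 5 → fails here (LHS ≠ RHS)

Answer: A, C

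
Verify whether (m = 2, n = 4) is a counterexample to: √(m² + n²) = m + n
Substituting m = 2, n = 4:
LHS = √(2² + 4²) = 2·√(5) ≈ 4.472
RHS = 2 + 4 = 6

Since LHS ≠ RHS, this pair disproves the claim.

Answer: Yes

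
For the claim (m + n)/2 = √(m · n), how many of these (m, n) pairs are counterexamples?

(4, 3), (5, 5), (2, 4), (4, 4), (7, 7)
Testing each pair:
(4, 3): LHS = 7/2, RHS = 2·√(3) ≈ 3.464 → counterexample
(5, 5): LHS = 5, RHS = 5 → satisfies claim
(2, 4): LHS = 3, RHS = 2·√(2) ≈ 2.828 → counterexample
(4, 4): LHS = 4, RHS = 4 → satisfies claim
(7, 7): LHS = 7, RHS = 7 → satisfies claim

That makes 2 counterexamples.

Answer: 2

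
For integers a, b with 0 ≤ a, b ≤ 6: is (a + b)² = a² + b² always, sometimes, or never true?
It holds at (a, b) = (0, 0) (both sides equal 0), but fails at (a, b) = (2, 2) (LHS = 16, RHS = 8).

Answer: Sometimes true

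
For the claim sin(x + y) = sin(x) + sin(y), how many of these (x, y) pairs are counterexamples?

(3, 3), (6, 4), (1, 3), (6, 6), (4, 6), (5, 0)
Testing each pair:
(3, 3): LHS = sin(6) ≈ -0.2794, RHS = 2·sin(3) ≈ 0.2822 → counterexample
(6, 4): LHS = sin(10) ≈ -0.544, RHS = sin(4) + sin(6) ≈ -1.036 → counterexample
(1, 3): LHS = sin(4) ≈ -0.7568, RHS = sin(3) + sin(1) ≈ 0.9826 → counterexample
(6, 6): LHS = sin(12) ≈ -0.5366, RHS = 2·sin(6) ≈ -0.5588 → counterexample
(4, 6): LHS = sin(10) ≈ -0.544, RHS = sin(4) + sin(6) ≈ -1.036 → counterexample
(5, 0): LHS = sin(5) ≈ -0.9589, RHS = sin(5) ≈ -0.9589 → satisfies claim

That makes 5 counterexamples.

Answer: 5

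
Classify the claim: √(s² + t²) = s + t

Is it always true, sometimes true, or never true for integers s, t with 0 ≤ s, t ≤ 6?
It holds at (s, t) = (0, 1) (both sides equal 1), but fails at (s, t) = (2, 2) (LHS = 2·√(2) ≈ 2.828, RHS = 4).

Answer: Sometimes true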